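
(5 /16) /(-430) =-1 /1376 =-0.00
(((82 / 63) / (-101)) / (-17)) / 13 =82 / 1406223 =0.00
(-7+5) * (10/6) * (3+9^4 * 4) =-87490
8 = 8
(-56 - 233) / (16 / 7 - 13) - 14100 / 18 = -18909 / 25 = -756.36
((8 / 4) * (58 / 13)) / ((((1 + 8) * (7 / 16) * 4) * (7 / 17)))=7888 / 5733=1.38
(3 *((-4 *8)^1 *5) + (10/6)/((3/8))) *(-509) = 242057.78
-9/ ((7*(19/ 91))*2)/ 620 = -117/ 23560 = -0.00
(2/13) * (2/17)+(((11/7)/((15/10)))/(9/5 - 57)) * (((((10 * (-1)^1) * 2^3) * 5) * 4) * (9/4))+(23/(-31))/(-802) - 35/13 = 58074696201/884614822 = 65.65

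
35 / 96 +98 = 9443 / 96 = 98.36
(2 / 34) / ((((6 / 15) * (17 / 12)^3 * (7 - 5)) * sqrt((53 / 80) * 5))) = 8640 * sqrt(53) / 4426613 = 0.01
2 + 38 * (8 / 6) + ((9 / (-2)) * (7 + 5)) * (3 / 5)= 304 / 15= 20.27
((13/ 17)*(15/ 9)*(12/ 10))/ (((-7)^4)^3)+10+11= 4941339530783/ 235301882417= 21.00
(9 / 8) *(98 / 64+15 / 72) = 501 / 256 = 1.96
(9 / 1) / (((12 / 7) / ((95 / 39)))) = 665 / 52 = 12.79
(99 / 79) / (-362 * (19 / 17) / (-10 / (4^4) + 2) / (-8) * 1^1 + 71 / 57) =24078681 / 519479747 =0.05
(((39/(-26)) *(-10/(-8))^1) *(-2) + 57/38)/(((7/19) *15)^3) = 6859/220500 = 0.03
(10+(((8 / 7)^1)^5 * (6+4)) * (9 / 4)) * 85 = 76954750 / 16807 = 4578.73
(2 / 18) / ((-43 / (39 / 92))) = -0.00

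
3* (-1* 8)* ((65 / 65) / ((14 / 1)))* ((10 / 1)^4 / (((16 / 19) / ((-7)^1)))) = 142500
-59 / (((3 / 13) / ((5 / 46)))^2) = -249275 / 19044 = -13.09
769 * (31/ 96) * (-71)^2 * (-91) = -10935688309/ 96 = -113913419.89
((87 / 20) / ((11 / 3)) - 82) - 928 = -1008.81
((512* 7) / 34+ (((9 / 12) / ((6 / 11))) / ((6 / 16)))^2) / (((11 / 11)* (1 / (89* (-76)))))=-123003340 / 153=-803943.40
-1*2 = -2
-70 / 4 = -35 / 2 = -17.50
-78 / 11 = -7.09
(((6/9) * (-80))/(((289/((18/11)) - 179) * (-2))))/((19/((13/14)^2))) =-20280/40033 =-0.51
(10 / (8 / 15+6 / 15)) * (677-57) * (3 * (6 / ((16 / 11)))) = 1150875 / 14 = 82205.36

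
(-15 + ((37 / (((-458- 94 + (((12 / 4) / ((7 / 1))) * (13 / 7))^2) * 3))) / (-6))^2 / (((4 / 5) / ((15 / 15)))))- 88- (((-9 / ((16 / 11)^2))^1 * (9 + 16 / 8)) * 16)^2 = -560635.97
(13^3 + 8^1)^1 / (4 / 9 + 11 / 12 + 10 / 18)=26460 / 23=1150.43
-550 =-550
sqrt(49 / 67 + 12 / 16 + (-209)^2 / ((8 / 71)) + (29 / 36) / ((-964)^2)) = sqrt(58219539695467565) / 387528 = 622.63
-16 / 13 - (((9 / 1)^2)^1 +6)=-1147 / 13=-88.23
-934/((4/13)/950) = -2883725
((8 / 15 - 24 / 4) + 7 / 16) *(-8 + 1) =35.20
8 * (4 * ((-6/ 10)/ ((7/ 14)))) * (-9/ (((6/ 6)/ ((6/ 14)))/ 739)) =3830976/ 35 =109456.46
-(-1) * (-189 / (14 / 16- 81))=1512 / 641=2.36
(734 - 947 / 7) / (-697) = -4191 / 4879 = -0.86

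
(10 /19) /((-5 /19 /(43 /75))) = -86 /75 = -1.15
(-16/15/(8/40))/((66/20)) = -160/99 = -1.62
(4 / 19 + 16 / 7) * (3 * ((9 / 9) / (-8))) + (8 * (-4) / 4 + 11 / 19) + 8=-0.36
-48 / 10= -4.80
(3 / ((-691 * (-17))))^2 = 9 / 137992009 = 0.00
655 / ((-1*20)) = -131 / 4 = -32.75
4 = 4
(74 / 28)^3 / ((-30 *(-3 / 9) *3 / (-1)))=-50653 / 82320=-0.62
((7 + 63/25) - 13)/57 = -29/475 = -0.06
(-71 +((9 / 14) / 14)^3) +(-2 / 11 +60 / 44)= -5782675629 / 82824896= -69.82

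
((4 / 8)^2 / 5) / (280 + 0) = 1 / 5600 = 0.00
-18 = -18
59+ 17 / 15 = 902 / 15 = 60.13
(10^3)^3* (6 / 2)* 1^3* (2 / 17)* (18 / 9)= 705882352.94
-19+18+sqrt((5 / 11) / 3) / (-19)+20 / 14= 3 / 7 - sqrt(165) / 627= 0.41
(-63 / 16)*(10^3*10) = -39375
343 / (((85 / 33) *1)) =11319 / 85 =133.16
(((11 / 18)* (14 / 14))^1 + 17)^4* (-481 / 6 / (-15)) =4857156817201 / 9447840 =514102.36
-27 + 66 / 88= -105 / 4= -26.25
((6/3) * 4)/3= 8/3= 2.67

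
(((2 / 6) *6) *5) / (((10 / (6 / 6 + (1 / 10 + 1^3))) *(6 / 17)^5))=9938999 / 25920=383.45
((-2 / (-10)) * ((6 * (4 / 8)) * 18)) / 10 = 27 / 25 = 1.08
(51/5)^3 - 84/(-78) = 1726213/1625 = 1062.28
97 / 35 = 2.77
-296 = -296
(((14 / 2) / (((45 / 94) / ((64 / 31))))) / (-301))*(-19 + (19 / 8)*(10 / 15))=314336 / 179955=1.75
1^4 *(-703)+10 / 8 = -2807 / 4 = -701.75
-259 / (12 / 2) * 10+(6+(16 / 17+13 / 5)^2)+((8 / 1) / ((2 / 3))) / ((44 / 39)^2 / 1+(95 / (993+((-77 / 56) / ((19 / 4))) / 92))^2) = -403.77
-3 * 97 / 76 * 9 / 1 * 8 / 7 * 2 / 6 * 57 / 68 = -2619 / 238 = -11.00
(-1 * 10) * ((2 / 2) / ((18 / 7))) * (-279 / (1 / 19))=20615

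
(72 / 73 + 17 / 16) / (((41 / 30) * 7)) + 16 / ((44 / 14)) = 9780893 / 1843688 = 5.31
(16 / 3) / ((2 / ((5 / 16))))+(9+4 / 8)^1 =31 / 3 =10.33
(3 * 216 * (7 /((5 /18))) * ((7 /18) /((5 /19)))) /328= 75411 /1025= 73.57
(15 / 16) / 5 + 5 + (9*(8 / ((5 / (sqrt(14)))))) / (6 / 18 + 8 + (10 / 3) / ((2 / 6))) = 216*sqrt(14) / 275 + 83 / 16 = 8.13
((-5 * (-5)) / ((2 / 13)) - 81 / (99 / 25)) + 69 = 4643 / 22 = 211.05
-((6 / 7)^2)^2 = -1296 / 2401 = -0.54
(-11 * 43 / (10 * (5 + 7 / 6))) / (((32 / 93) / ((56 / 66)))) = -27993 / 1480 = -18.91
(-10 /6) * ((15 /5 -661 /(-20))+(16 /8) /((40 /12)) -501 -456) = 18407 /12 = 1533.92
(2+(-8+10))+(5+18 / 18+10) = 20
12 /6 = 2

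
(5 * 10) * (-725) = -36250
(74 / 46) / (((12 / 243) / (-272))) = -203796 / 23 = -8860.70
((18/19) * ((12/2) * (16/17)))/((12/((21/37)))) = 3024/11951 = 0.25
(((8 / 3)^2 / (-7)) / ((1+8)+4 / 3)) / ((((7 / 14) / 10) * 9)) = -1280 / 5859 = -0.22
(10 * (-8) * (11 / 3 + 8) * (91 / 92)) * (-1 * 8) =509600 / 69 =7385.51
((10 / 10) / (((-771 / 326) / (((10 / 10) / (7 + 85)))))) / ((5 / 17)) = -2771 / 177330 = -0.02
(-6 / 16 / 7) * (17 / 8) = -51 / 448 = -0.11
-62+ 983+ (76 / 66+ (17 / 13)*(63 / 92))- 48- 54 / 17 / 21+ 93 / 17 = 4134809489 / 4696692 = 880.37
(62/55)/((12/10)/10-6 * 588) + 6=5820692/970167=6.00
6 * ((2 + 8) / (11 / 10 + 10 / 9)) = 5400 / 199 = 27.14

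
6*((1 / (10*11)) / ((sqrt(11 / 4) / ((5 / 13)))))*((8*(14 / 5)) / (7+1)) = 84*sqrt(11) / 7865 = 0.04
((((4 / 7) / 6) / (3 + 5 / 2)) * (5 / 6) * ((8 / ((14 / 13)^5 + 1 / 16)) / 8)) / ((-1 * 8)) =-7425860 / 6220698561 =-0.00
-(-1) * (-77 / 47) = -77 / 47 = -1.64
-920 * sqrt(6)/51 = -44.19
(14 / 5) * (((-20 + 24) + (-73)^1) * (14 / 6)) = -2254 / 5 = -450.80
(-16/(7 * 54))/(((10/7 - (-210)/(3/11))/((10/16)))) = -1/29160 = -0.00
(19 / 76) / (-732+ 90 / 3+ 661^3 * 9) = 1 / 10396969308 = 0.00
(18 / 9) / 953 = 0.00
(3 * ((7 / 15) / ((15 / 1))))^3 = 343 / 421875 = 0.00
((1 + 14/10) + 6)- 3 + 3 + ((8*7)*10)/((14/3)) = 642/5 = 128.40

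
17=17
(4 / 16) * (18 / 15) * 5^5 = 1875 / 2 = 937.50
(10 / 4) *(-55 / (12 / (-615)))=56375 / 8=7046.88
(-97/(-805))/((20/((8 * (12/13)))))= 2328/52325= 0.04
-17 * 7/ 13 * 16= -1904/ 13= -146.46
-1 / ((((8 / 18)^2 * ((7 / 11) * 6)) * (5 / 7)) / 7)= -2079 / 160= -12.99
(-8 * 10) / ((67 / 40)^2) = -28.51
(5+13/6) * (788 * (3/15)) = 16942/15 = 1129.47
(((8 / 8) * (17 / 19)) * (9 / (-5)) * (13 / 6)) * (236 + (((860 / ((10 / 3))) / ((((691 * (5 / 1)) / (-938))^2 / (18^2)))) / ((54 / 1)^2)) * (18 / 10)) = -4744656487038 / 5670086875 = -836.79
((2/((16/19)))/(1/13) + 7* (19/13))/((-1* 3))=-1425/104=-13.70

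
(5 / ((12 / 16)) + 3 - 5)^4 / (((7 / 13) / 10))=713440 / 81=8807.90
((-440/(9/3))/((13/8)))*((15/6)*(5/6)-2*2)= 20240/117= 172.99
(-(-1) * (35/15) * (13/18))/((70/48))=52/45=1.16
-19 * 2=-38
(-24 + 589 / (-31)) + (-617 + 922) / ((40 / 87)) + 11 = 5051 / 8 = 631.38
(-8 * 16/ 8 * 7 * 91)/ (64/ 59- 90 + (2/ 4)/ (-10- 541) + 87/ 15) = 3313317280/ 27020233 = 122.62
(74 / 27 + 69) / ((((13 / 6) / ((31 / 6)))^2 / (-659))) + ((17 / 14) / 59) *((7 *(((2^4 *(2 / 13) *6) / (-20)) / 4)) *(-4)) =-27836646529 / 103545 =-268836.22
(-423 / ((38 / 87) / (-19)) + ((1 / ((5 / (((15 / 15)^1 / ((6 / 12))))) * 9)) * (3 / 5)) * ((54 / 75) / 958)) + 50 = 11047236887 / 598750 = 18450.50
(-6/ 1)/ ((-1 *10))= 3/ 5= 0.60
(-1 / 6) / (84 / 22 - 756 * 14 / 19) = 209 / 693756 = 0.00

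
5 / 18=0.28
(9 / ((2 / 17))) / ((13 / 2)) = 11.77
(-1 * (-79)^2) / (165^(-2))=-169911225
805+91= 896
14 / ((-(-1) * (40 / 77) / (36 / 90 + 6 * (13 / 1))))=52822 / 25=2112.88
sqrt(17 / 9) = sqrt(17) / 3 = 1.37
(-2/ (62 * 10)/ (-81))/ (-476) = -1/ 11952360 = -0.00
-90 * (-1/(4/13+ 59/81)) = 94770/1091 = 86.87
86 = 86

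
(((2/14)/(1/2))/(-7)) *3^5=-486/49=-9.92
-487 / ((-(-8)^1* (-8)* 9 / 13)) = 6331 / 576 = 10.99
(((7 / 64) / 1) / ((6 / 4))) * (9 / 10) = 21 / 320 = 0.07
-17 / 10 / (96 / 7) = -119 / 960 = -0.12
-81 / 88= -0.92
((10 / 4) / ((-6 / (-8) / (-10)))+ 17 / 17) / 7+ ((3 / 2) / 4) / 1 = -713 / 168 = -4.24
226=226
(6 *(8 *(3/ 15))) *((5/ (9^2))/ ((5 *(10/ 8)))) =64/ 675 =0.09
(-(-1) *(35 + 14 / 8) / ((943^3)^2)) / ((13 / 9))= 1323 / 36565667016273472948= 0.00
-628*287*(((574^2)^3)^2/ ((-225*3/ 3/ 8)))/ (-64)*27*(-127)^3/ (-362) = -88551655359251165476502239037970200462613504/ 4525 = -19569426598729539331823700000000000000000.00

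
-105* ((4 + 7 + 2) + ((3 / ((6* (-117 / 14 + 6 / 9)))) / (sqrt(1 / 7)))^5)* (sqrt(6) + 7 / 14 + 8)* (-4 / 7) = 30* (45704184471959-200120949* sqrt(7))* (2* sqrt(6) + 17) / 3515706497843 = 8540.50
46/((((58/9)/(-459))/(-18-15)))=3135429/29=108118.24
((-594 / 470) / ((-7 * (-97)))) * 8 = -2376 / 159565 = -0.01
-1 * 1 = -1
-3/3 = -1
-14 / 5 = -2.80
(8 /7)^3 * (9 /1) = 4608 /343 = 13.43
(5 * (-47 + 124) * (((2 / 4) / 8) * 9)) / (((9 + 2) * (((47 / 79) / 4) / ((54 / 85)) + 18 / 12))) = 671895 / 59182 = 11.35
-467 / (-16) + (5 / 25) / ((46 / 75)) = 29.51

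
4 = 4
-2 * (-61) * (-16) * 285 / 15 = -37088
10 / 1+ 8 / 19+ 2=236 / 19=12.42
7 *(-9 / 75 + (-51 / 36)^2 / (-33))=-150367 / 118800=-1.27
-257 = -257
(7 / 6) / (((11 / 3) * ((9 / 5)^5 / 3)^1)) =21875 / 433026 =0.05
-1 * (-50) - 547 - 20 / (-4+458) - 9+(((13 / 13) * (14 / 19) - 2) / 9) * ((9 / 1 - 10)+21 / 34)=-505.99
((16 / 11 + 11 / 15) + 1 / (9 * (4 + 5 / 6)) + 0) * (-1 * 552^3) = -593117305344 / 1595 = -371860379.53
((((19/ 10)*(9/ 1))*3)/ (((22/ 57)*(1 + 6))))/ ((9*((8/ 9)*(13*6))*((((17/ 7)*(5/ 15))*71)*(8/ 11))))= 29241/ 40168960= 0.00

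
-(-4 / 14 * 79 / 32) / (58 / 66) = 2607 / 3248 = 0.80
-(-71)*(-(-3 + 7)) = -284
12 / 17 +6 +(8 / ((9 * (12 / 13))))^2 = 94598 / 12393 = 7.63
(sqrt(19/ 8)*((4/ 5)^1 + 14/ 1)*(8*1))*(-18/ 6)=-444*sqrt(38)/ 5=-547.40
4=4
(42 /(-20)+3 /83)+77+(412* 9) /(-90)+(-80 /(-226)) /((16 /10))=33.96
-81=-81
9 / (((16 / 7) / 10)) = 315 / 8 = 39.38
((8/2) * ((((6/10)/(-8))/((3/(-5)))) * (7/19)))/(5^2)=7/950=0.01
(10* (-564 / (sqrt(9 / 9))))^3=-179406144000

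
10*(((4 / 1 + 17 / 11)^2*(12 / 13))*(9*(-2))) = -8037360 / 1573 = -5109.57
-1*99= -99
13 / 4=3.25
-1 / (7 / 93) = -93 / 7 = -13.29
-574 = -574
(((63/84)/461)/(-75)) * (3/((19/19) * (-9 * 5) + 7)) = 0.00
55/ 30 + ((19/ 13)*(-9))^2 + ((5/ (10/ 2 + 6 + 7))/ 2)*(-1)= 1062985/ 6084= 174.72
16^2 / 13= 19.69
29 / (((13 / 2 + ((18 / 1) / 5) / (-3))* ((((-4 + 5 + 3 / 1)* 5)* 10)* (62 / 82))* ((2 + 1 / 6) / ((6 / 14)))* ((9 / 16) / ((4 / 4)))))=9512 / 747565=0.01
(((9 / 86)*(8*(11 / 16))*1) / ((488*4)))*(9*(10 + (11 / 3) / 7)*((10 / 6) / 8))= 109395 / 18801664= 0.01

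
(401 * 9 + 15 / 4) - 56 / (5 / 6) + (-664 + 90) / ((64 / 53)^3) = 2109973153 / 655360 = 3219.56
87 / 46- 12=-465 / 46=-10.11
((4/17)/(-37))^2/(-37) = -16/14638717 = -0.00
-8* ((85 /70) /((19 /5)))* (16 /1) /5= -1088 /133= -8.18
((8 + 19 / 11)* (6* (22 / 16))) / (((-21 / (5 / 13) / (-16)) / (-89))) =-190460 / 91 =-2092.97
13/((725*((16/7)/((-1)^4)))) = 91/11600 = 0.01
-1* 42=-42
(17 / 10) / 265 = 17 / 2650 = 0.01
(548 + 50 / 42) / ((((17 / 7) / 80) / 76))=70120640 / 51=1374914.51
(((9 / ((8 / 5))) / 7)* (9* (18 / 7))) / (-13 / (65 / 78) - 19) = -18225 / 33908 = -0.54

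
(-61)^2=3721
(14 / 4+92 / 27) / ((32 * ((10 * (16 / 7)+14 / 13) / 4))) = 33943 / 940896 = 0.04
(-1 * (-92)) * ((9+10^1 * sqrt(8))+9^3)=1840 * sqrt(2)+67896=70498.15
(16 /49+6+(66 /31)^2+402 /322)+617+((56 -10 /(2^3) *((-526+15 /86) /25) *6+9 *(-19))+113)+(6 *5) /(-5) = 725441852281 /931420420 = 778.86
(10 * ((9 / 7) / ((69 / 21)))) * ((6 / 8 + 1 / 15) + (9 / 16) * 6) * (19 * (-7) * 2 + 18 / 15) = -4343.30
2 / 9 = 0.22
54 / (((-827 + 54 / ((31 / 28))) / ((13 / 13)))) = -0.07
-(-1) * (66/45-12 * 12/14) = -926/105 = -8.82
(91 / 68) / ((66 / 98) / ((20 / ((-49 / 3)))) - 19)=-455 / 6647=-0.07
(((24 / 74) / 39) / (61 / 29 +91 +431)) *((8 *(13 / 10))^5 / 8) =424073728 / 1757384375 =0.24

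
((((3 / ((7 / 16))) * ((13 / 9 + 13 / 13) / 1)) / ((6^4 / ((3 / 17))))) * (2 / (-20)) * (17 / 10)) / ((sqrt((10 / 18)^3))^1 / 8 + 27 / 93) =-883872 / 640326925 + 42284 * sqrt(5) / 384196155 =-0.00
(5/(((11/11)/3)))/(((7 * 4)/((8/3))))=10/7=1.43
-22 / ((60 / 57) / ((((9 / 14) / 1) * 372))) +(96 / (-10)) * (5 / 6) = -175213 / 35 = -5006.09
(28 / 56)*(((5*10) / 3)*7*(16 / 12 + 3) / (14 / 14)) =2275 / 9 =252.78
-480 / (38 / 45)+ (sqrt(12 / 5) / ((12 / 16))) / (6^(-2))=-10800 / 19+ 96 * sqrt(15) / 5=-494.06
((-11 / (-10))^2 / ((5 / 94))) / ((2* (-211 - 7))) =-5687 / 109000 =-0.05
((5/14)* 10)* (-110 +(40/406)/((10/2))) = -558150/1421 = -392.79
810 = 810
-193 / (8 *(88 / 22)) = -193 / 32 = -6.03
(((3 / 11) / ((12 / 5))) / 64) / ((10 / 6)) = 3 / 2816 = 0.00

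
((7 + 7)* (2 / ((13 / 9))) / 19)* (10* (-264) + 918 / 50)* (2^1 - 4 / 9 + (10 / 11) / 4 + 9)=-391804098 / 13585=-28840.93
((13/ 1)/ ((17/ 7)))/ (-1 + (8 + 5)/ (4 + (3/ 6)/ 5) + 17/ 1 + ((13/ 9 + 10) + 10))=4797/ 36397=0.13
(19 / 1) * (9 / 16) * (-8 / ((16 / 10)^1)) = -855 / 16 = -53.44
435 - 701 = -266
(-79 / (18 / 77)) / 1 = -6083 / 18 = -337.94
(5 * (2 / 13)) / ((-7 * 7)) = -10 / 637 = -0.02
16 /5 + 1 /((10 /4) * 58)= 93 /29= 3.21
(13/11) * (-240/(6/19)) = -9880/11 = -898.18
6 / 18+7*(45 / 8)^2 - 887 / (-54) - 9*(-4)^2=162853 / 1728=94.24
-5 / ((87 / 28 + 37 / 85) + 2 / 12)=-1.35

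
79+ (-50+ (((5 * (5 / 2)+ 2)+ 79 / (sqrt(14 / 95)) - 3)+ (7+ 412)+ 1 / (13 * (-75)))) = 79 * sqrt(1330) / 14+ 896023 / 1950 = 665.29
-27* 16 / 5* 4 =-1728 / 5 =-345.60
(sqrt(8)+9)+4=2 * sqrt(2)+13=15.83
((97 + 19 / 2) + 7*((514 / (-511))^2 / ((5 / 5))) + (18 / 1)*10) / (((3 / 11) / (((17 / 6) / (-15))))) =-4095863057 / 20143620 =-203.33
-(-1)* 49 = 49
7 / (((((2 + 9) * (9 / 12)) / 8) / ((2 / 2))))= 224 / 33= 6.79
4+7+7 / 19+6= 330 / 19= 17.37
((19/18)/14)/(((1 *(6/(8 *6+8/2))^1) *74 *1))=247/27972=0.01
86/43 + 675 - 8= 669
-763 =-763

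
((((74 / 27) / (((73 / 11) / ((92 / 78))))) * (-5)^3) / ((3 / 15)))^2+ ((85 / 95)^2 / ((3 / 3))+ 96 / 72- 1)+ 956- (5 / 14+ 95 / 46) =32159409829681457642 / 343427873360481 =93642.40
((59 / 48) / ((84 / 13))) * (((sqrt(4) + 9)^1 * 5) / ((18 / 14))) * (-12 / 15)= -8437 / 1296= -6.51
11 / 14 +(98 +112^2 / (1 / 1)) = 176999 / 14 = 12642.79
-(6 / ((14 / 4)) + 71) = -509 / 7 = -72.71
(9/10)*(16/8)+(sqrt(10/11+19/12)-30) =-141/5+sqrt(10857)/66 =-26.62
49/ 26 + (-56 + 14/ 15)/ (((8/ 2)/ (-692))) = 3716083/ 390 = 9528.42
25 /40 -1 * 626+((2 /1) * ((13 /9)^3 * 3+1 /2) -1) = -1180577 /1944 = -607.29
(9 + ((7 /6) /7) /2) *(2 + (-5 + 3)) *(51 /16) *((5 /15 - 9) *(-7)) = 0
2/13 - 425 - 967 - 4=-18146/13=-1395.85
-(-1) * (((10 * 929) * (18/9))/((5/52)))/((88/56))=1352624/11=122965.82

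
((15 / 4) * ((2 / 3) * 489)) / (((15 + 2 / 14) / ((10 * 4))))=171150 / 53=3229.25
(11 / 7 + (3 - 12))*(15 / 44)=-195 / 77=-2.53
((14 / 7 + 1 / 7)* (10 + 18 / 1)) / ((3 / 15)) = 300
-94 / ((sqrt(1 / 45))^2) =-4230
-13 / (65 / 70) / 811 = -14 / 811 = -0.02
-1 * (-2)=2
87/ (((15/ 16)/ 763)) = 354032/ 5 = 70806.40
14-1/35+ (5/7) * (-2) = 439/35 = 12.54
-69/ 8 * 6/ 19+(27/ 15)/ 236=-30447/ 11210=-2.72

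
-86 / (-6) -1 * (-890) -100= 2413 / 3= 804.33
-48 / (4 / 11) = -132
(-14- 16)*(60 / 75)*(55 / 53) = -1320 / 53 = -24.91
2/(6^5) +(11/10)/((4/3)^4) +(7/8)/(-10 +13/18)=26386631/103887360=0.25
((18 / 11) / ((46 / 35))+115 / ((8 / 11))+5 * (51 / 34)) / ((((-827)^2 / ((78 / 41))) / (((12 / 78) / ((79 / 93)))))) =94230855 / 1120914491686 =0.00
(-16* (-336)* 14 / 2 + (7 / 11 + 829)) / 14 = 211539 / 77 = 2747.26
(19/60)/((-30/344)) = -817/225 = -3.63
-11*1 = -11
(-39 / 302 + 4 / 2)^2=319225 / 91204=3.50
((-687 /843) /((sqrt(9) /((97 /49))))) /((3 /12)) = -88852 /41307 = -2.15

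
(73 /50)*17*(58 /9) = 35989 /225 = 159.95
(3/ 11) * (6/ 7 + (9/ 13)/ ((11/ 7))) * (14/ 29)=7794/ 45617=0.17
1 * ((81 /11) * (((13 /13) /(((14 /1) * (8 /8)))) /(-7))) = -81 /1078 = -0.08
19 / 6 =3.17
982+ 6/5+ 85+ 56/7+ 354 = 7151/5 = 1430.20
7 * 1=7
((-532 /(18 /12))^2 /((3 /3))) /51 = 1132096 /459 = 2466.44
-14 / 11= -1.27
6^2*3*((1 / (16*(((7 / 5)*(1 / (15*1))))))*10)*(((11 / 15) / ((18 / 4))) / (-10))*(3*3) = -1485 / 14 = -106.07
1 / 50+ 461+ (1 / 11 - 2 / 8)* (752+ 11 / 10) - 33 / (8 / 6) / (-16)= 6032497 / 17600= 342.76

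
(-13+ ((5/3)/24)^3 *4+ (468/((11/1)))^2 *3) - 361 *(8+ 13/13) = 24482284565/11290752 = 2168.35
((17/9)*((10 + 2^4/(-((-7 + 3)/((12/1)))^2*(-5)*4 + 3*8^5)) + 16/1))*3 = 97766150/663567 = 147.33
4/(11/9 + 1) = 9/5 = 1.80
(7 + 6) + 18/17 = 239/17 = 14.06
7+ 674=681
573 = 573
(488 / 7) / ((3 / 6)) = 139.43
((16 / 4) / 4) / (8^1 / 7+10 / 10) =7 / 15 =0.47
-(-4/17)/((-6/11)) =-22/51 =-0.43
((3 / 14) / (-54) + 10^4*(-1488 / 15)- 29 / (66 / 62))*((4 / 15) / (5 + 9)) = -2749899527 / 145530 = -18895.76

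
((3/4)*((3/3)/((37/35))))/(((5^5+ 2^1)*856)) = 105/396153376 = 0.00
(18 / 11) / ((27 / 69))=46 / 11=4.18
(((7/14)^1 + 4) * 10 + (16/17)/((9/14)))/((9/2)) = 14218/1377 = 10.33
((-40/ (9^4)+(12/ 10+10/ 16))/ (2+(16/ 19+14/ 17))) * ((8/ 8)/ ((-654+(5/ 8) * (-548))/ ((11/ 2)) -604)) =-1696035209/ 2683766027520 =-0.00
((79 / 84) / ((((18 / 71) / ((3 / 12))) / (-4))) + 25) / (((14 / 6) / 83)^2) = 221763799 / 8232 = 26939.24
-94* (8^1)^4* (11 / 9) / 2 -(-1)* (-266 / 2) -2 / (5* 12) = -21188293 / 90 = -235425.48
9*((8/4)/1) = 18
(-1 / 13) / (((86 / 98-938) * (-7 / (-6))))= 0.00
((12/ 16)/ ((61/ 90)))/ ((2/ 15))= 2025/ 244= 8.30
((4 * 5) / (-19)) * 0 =0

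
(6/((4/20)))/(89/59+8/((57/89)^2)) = 5750730/4027873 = 1.43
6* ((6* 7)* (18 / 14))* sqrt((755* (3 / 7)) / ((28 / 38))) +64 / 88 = 8 / 11 +162* sqrt(86070) / 7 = 6790.31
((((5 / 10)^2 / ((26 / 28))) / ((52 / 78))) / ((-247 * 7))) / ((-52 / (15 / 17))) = 45 / 11354096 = 0.00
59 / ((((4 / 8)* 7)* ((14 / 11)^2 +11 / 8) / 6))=685344 / 20293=33.77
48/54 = 8/9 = 0.89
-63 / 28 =-9 / 4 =-2.25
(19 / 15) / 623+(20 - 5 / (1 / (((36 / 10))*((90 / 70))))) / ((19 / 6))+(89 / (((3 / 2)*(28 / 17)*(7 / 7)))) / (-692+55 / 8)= -1015052839 / 973178955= -1.04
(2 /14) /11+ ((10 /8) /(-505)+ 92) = 2862263 /31108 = 92.01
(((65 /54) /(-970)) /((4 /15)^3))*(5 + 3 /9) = -0.35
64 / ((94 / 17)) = 544 / 47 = 11.57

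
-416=-416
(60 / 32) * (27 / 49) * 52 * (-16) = -859.59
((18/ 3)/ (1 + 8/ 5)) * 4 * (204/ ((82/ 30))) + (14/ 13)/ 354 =688.93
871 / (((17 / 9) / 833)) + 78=384189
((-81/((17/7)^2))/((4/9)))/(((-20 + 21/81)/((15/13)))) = 14467005/8009924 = 1.81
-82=-82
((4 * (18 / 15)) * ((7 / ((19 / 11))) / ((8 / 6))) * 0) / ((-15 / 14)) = 0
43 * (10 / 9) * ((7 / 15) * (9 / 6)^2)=301 / 6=50.17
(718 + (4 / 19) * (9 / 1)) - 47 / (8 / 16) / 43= 586368 / 817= 717.71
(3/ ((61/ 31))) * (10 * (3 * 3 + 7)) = 14880/ 61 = 243.93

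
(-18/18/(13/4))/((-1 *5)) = 4/65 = 0.06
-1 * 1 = -1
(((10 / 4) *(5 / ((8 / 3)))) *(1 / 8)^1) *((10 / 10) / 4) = 75 / 512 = 0.15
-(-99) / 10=99 / 10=9.90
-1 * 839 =-839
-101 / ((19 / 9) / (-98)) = 89082 / 19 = 4688.53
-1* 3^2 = -9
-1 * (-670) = 670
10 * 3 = 30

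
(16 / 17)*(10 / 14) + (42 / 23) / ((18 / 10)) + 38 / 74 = 668459 / 303807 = 2.20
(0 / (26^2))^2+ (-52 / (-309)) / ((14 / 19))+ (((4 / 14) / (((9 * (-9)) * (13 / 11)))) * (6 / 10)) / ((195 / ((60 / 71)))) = 266728706 / 1167922665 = 0.23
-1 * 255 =-255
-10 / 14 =-5 / 7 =-0.71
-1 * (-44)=44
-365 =-365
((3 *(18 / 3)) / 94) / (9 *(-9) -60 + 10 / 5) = -9 / 6533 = -0.00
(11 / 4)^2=121 / 16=7.56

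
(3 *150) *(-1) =-450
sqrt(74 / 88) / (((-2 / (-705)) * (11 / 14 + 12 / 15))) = 8225 * sqrt(407) / 814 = 203.85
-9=-9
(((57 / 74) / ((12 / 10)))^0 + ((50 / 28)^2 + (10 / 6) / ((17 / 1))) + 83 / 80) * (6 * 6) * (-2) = -3193311 / 8330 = -383.35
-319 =-319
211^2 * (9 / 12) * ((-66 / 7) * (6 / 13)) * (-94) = 1242937278 / 91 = 13658651.41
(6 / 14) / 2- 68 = -67.79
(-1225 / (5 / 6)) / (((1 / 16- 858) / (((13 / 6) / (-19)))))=-0.20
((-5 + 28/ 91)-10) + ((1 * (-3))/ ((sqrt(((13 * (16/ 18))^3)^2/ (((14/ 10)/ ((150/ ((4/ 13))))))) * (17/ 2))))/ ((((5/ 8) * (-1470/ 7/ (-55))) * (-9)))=-191/ 13 + 297 * sqrt(2730)/ 27190072000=-14.69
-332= -332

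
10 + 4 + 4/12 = 43/3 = 14.33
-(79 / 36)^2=-6241 / 1296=-4.82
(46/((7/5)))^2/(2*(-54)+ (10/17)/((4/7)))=-1798600/178213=-10.09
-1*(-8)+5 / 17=141 / 17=8.29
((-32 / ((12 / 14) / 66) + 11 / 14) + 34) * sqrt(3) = -34009 * sqrt(3) / 14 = -4207.52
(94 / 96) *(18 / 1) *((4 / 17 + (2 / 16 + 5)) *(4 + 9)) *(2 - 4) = -1336257 / 544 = -2456.35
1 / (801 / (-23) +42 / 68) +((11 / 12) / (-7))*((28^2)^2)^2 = -1323480878957326 / 26751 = -49474071210.70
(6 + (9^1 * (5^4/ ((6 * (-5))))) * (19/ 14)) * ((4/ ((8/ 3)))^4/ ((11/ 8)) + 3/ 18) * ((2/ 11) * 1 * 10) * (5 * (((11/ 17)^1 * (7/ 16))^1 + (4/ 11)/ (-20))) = -5835775095/ 2534224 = -2302.79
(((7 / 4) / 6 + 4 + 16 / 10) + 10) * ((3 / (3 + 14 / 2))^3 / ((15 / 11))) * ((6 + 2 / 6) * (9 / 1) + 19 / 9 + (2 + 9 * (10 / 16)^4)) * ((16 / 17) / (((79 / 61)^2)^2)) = 6.58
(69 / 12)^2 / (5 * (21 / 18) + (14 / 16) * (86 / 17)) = 1173 / 364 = 3.22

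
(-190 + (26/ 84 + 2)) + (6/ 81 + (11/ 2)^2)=-118969/ 756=-157.37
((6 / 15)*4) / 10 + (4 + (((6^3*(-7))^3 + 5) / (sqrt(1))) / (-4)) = 86416243491 / 100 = 864162434.91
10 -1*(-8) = 18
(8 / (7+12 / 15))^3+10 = 657190 / 59319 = 11.08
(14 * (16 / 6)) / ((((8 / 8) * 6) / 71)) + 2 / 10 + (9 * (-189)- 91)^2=144526769 / 45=3211705.98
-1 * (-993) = 993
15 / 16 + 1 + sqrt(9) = 79 / 16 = 4.94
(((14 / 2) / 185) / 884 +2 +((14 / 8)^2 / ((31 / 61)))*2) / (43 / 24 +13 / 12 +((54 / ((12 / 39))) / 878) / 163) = 10195774744063 / 2086848204155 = 4.89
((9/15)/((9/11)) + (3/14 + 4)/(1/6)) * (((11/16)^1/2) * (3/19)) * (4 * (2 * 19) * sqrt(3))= 7513 * sqrt(3)/35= 371.80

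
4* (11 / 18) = 22 / 9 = 2.44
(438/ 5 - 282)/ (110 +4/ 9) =-4374/ 2485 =-1.76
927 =927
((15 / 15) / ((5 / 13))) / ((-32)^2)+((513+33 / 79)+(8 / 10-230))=284.22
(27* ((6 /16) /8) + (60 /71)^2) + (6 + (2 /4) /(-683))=1758198283 /220352192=7.98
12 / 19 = 0.63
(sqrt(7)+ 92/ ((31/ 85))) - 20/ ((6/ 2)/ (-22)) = sqrt(7)+ 37100/ 93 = 401.57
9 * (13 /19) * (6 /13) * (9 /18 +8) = 24.16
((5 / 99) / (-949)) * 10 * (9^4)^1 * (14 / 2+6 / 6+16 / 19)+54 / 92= -276330393 / 9123686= -30.29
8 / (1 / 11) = 88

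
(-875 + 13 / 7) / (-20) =1528 / 35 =43.66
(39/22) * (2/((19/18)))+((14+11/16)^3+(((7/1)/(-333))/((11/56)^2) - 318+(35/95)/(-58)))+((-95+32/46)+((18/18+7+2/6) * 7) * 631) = 82757049476931263/2091553542144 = 39567.26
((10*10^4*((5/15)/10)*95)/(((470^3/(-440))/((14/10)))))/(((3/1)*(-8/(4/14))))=20900/934407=0.02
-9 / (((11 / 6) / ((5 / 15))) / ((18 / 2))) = -162 / 11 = -14.73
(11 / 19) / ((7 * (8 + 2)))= 11 / 1330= 0.01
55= 55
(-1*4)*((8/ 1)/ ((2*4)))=-4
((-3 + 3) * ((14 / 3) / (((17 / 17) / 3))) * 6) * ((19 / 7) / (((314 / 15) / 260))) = 0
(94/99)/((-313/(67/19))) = -6298/588753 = -0.01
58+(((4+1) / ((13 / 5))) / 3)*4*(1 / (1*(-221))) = 499802 / 8619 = 57.99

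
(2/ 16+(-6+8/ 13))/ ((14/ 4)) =-1.50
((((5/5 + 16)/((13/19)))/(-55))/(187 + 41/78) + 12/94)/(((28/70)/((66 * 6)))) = 85244832/687469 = 124.00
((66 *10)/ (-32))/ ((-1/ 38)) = 3135/ 4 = 783.75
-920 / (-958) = 460 / 479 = 0.96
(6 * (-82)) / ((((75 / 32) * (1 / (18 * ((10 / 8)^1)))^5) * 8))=-302626125 / 2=-151313062.50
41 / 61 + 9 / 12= 347 / 244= 1.42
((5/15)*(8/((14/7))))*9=12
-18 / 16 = -9 / 8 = -1.12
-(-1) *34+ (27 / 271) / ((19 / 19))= 9241 / 271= 34.10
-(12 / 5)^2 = -144 / 25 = -5.76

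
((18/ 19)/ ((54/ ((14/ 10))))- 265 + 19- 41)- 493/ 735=-1338993/ 4655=-287.65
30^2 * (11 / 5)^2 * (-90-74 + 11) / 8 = -166617 / 2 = -83308.50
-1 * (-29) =29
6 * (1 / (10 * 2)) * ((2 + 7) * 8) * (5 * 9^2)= 8748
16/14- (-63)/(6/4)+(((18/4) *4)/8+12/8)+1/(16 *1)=5259/112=46.96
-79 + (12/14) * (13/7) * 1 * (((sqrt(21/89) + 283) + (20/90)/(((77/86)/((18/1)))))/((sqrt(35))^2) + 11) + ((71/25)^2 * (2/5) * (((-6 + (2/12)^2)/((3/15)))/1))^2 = 78 * sqrt(1869)/152635 + 1234479056028959/133705687500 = 9232.83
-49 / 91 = -7 / 13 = -0.54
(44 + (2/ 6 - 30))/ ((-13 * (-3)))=43/ 117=0.37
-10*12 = -120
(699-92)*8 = 4856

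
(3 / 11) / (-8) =-0.03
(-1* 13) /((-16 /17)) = 13.81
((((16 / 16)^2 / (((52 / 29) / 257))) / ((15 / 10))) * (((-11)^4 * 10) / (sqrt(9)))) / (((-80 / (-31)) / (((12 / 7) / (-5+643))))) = 10604077 / 2184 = 4855.35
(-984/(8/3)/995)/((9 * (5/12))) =-492/4975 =-0.10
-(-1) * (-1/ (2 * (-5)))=1/ 10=0.10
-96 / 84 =-8 / 7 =-1.14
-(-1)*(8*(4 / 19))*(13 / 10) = 208 / 95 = 2.19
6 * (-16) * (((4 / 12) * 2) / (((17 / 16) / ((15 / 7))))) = -15360 / 119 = -129.08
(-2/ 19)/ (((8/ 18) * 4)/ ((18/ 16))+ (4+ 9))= -162/ 22439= -0.01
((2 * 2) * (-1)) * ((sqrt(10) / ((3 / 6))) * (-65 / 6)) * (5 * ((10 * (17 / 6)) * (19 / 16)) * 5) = 2624375 * sqrt(10) / 36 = 230527.85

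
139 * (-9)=-1251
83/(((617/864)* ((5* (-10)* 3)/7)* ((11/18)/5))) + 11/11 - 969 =-34355032/33935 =-1012.38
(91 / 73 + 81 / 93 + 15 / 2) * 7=67.32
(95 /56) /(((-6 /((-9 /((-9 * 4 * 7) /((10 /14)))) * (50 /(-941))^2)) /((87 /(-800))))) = 344375 /155504631296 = 0.00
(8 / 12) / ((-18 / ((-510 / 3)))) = 170 / 27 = 6.30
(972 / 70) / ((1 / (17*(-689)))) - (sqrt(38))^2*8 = -162947.37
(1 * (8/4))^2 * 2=8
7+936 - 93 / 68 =64031 / 68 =941.63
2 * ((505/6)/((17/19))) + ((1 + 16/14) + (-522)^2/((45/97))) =1048767254/1785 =587544.68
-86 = -86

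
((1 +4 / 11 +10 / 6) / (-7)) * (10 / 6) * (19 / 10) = -950 / 693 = -1.37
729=729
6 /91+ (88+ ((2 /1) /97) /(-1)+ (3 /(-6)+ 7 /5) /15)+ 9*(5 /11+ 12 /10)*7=933790001 /4854850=192.34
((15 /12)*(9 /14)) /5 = 9 /56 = 0.16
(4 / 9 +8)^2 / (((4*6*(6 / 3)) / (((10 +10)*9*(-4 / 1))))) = -28880 / 27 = -1069.63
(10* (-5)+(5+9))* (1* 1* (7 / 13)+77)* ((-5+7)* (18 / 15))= -435456 / 65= -6699.32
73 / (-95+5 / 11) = -803 / 1040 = -0.77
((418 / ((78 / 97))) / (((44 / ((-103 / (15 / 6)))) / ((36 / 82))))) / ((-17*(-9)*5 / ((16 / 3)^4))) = -12440633344 / 55045575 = -226.01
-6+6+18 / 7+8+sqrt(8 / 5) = 11.84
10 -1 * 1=9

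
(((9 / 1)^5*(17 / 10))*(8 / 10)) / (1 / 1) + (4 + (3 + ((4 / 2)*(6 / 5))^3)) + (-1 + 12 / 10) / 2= 20081891 / 250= 80327.56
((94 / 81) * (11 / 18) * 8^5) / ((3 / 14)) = 237174784 / 2187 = 108447.55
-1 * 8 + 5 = -3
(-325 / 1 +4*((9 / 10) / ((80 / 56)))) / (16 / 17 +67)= -137054 / 28875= -4.75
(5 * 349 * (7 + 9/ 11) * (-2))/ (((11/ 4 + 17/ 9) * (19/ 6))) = -64830240/ 34903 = -1857.44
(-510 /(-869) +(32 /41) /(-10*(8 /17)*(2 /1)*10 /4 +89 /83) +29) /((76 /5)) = 166818228245 /85802185348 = 1.94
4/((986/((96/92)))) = 48/11339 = 0.00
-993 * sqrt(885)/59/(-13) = 993 * sqrt(885)/767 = 38.51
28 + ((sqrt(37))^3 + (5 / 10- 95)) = 158.56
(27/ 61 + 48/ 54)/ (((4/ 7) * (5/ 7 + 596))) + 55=55.00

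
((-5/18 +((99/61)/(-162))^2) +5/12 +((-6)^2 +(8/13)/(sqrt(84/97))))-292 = -154233529/602802 +4*sqrt(2037)/273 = -255.20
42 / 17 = 2.47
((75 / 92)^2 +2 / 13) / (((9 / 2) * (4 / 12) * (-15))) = -90053 / 2475720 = -0.04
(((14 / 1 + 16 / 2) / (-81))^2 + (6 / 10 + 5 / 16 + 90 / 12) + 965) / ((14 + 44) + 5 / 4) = 510963473 / 31099140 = 16.43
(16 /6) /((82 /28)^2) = 1568 /5043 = 0.31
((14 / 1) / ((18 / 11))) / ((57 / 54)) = 154 / 19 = 8.11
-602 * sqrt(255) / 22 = -301 * sqrt(255) / 11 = -436.96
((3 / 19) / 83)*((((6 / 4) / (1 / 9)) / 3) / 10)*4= 27 / 7885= 0.00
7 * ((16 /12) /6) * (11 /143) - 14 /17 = -1400 /1989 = -0.70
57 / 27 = 19 / 9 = 2.11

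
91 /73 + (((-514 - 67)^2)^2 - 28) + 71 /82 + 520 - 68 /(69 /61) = 47064162453604819 /413034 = 113947429155.00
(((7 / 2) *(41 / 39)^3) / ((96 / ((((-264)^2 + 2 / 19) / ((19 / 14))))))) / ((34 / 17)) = 2236041013577 / 2055759264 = 1087.70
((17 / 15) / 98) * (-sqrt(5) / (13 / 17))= -289 * sqrt(5) / 19110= -0.03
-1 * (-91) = 91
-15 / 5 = -3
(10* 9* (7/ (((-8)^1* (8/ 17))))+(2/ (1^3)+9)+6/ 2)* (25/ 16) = -122675/ 512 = -239.60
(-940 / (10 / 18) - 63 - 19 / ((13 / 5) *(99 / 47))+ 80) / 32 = -1080095 / 20592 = -52.45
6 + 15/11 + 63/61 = 5634/671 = 8.40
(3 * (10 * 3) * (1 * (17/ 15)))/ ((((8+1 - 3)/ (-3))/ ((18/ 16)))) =-459/ 8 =-57.38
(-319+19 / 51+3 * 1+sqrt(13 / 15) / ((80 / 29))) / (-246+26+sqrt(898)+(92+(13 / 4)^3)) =-139084 * sqrt(195) / 483927255 - 7424 * sqrt(175110) / 2419636275+65933312 * sqrt(898) / 1645352667+6176096960 / 1645352667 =4.95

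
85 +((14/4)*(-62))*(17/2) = -3519/2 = -1759.50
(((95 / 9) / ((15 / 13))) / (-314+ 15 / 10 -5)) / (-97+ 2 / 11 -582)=286 / 6737985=0.00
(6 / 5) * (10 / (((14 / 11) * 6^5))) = 0.00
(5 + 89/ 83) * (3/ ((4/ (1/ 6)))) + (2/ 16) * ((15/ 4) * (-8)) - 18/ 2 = -3981/ 332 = -11.99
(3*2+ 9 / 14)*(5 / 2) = 465 / 28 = 16.61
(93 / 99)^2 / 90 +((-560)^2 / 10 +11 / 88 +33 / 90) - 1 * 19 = 12287122237 / 392040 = 31341.50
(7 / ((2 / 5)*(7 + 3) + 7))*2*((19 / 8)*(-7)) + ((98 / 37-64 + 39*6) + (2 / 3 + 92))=1192459 / 4884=244.16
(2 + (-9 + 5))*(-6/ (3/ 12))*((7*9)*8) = 24192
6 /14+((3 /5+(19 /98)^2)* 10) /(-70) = 113443 /336140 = 0.34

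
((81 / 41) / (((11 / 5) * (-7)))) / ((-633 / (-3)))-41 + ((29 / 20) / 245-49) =-41963524831 / 466288900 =-89.99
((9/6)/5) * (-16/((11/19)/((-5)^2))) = -2280/11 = -207.27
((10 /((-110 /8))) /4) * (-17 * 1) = 34 /11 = 3.09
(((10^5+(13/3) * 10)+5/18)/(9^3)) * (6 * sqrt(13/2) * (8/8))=1800785 * sqrt(26)/4374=2099.28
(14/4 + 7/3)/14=5/12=0.42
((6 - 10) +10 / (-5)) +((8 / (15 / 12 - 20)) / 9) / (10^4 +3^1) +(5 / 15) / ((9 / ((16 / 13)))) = -522657166 / 87776325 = -5.95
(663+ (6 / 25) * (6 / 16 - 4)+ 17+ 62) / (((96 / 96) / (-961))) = -71222593 / 100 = -712225.93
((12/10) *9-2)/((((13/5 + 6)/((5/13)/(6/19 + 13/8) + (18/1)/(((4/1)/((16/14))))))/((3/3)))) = 1261744/230867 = 5.47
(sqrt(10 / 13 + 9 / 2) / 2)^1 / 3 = sqrt(3562) / 156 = 0.38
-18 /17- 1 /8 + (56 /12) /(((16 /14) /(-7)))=-12145 /408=-29.77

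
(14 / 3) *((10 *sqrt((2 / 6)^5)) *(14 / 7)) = 280 *sqrt(3) / 81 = 5.99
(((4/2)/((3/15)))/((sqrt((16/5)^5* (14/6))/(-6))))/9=-125* sqrt(105)/5376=-0.24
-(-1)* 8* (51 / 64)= 51 / 8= 6.38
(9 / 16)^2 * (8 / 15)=27 / 160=0.17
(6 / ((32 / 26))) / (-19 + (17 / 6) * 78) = 39 / 1616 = 0.02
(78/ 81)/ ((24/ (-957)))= -4147/ 108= -38.40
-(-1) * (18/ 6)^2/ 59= 9/ 59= 0.15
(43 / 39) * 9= 129 / 13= 9.92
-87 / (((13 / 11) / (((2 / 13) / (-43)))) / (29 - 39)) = -19140 / 7267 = -2.63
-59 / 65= -0.91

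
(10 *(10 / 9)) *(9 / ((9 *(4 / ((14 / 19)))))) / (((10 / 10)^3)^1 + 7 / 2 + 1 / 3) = 700 / 1653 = 0.42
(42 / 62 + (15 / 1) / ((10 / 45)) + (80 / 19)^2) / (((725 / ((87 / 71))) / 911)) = 5254867551 / 39728050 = 132.27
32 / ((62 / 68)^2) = 36992 / 961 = 38.49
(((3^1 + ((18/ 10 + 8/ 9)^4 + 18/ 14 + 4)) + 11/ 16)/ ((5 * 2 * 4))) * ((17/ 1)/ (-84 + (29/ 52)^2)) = -80815544395781/ 259826261625000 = -0.31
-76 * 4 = -304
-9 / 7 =-1.29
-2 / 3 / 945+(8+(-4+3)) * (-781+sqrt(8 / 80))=-15498947 / 2835+7 * sqrt(10) / 10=-5464.79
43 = 43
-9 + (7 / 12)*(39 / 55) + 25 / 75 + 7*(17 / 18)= -3251 / 1980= -1.64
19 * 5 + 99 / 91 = 8744 / 91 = 96.09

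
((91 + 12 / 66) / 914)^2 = 1006009 / 101082916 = 0.01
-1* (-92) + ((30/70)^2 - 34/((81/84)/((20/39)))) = 3823441/51597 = 74.10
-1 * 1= -1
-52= -52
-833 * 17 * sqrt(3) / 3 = -14161 * sqrt(3) / 3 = -8175.86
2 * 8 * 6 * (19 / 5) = 1824 / 5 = 364.80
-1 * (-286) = 286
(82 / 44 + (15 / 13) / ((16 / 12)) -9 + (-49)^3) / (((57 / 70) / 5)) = -722444.65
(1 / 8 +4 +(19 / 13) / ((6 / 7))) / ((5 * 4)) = 1819 / 6240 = 0.29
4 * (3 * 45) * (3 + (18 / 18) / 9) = 1680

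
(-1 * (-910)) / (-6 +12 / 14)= -3185 / 18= -176.94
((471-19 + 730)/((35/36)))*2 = 85104/35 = 2431.54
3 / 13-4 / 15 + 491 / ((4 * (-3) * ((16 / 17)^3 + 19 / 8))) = -62895919 / 4918485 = -12.79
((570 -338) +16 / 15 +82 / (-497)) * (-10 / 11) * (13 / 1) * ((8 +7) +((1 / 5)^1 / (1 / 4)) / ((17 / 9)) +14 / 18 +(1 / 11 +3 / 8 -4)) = -9624073091581 / 276028830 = -34866.19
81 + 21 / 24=655 / 8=81.88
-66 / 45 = -22 / 15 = -1.47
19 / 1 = 19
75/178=0.42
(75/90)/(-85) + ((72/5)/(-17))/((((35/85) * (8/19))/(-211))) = 3680227/3570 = 1030.88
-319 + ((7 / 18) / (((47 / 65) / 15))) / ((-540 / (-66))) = -1614239 / 5076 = -318.01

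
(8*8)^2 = 4096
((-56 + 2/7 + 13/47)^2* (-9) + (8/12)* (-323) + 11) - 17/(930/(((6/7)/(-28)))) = -5609885127341/201328260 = -27864.37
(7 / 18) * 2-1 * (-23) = 214 / 9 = 23.78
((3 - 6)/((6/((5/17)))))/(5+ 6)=-5/374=-0.01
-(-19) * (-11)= -209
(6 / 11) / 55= 6 / 605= 0.01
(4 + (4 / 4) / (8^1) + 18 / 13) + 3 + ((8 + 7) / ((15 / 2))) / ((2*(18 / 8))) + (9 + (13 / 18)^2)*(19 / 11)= 2353709 / 92664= 25.40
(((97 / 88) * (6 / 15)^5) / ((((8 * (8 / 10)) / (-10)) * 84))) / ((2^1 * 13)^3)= -97 / 8120112000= -0.00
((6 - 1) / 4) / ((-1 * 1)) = -5 / 4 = -1.25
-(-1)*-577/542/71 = -0.01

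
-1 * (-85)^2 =-7225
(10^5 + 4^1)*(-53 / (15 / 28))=-148405936 / 15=-9893729.07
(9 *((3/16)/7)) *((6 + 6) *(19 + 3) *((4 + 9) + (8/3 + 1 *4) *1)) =17523/14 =1251.64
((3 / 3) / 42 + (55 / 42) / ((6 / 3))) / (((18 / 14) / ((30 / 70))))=19 / 84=0.23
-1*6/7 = -6/7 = -0.86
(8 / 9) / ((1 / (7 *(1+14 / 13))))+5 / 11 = 1913 / 143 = 13.38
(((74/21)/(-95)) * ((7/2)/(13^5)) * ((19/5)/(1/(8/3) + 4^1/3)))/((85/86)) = -25456/32348902625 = -0.00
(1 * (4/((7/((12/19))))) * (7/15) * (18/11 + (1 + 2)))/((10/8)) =3264/5225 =0.62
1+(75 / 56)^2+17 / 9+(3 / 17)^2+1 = 5.71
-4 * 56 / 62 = -112 / 31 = -3.61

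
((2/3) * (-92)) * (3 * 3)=-552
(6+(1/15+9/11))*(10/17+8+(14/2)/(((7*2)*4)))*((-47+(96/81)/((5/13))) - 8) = -78626962/25245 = -3114.56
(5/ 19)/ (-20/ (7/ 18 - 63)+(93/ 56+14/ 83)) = 3741640/ 30552437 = 0.12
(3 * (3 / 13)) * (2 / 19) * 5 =90 / 247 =0.36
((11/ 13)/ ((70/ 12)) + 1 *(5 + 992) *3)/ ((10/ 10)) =1360971/ 455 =2991.15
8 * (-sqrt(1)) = -8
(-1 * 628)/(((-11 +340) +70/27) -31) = -4239/2029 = -2.09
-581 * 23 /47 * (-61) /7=2477.64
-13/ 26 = -1/ 2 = -0.50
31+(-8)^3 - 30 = -511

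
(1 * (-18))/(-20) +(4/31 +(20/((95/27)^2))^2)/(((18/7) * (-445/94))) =546079710887/809000187750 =0.68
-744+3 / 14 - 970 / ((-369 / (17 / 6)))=-11411761 / 15498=-736.34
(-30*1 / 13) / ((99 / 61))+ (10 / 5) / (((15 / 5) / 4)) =178 / 143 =1.24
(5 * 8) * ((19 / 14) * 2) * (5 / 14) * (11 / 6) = 10450 / 147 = 71.09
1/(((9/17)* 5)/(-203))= -3451/45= -76.69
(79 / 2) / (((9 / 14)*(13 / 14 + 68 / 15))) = 38710 / 3441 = 11.25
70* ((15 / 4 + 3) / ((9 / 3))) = 315 / 2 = 157.50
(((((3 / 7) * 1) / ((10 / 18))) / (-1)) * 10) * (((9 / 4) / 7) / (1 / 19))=-4617 / 98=-47.11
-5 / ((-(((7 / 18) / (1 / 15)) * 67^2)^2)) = 36 / 4937024645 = 0.00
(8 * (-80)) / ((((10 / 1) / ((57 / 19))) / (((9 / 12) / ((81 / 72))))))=-128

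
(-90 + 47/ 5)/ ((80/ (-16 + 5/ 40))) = 51181/ 3200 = 15.99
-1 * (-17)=17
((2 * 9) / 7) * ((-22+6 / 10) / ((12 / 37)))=-11877 / 70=-169.67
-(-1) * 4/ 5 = 0.80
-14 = -14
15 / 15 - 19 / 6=-13 / 6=-2.17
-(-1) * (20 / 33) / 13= 20 / 429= 0.05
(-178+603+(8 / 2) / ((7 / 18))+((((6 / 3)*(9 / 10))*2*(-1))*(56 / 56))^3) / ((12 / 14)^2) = 2380357 / 4500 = 528.97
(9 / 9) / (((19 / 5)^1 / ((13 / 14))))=65 / 266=0.24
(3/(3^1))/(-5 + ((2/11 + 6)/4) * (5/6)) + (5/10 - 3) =-1357/490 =-2.77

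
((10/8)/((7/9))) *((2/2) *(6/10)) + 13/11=661/308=2.15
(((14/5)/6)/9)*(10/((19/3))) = 14/171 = 0.08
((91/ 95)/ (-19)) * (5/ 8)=-91/ 2888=-0.03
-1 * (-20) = 20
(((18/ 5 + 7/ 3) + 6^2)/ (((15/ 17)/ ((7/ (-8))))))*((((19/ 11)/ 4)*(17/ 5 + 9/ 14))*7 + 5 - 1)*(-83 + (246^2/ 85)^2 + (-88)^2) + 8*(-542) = -763543307116647/ 2200000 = -347065139.60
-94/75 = -1.25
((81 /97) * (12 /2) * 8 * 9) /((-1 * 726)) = -5832 /11737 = -0.50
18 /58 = 9 /29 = 0.31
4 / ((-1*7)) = -4 / 7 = -0.57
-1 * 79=-79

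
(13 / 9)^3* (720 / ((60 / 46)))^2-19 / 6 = 148762751 / 162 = 918288.59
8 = 8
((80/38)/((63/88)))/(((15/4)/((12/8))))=1408/1197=1.18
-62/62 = -1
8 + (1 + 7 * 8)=65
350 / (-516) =-0.68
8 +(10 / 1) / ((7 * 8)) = 229 / 28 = 8.18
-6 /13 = -0.46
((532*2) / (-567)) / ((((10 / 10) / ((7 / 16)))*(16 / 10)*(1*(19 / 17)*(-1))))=595 / 1296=0.46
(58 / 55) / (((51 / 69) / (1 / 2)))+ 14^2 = 183927 / 935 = 196.71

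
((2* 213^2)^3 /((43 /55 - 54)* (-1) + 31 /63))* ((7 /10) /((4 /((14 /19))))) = 3171078077665834413 /1768007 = 1793589096460.50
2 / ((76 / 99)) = 99 / 38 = 2.61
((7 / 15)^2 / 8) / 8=49 / 14400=0.00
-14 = -14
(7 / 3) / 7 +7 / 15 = 4 / 5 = 0.80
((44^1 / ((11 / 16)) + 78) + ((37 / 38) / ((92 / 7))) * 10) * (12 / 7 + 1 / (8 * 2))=49652689 / 195776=253.62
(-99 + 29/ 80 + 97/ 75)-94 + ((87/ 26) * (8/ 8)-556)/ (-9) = -6081107/ 46800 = -129.94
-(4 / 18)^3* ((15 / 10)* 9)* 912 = -1216 / 9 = -135.11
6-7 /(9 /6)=4 /3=1.33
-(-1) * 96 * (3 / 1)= 288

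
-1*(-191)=191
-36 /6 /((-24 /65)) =65 /4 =16.25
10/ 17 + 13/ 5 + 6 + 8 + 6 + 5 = 28.19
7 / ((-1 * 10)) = -7 / 10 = -0.70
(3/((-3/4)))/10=-0.40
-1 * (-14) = 14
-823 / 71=-11.59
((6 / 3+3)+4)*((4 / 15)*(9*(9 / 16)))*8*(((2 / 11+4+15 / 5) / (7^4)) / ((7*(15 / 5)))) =12798 / 924385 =0.01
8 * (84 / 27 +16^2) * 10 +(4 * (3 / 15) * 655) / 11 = 2056876 / 99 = 20776.53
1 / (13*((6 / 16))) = 8 / 39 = 0.21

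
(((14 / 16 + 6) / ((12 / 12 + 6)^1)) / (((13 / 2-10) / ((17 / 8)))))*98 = -935 / 16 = -58.44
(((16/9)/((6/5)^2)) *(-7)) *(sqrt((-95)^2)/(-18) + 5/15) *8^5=1020723200/729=1400169.00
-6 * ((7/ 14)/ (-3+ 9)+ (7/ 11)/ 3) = -39/ 22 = -1.77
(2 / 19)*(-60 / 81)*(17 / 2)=-340 / 513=-0.66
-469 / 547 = -0.86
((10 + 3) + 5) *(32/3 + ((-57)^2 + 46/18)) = 58720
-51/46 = -1.11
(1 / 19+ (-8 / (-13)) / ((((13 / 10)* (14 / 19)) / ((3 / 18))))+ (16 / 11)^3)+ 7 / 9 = 1081010954 / 269251983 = 4.01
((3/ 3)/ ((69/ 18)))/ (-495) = -2/ 3795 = -0.00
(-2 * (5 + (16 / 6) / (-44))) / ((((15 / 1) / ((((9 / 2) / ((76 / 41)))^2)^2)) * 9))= -37308522483 / 14679357440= -2.54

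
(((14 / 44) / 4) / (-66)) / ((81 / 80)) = -35 / 29403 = -0.00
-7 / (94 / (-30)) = 105 / 47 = 2.23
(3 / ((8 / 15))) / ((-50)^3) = -9 / 200000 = -0.00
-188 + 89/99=-18523/99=-187.10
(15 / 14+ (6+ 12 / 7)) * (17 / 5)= 2091 / 70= 29.87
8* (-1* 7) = -56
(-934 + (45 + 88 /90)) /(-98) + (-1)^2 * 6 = 66421 /4410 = 15.06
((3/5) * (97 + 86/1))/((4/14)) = 3843/10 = 384.30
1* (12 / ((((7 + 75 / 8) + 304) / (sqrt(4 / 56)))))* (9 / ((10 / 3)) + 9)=0.12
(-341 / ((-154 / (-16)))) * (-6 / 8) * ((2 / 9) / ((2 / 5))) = 310 / 21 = 14.76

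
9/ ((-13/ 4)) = -36/ 13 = -2.77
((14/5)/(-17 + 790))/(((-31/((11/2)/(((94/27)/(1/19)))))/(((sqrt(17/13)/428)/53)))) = -2079 * sqrt(221)/63103818174280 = -0.00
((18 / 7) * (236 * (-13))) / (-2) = 27612 / 7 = 3944.57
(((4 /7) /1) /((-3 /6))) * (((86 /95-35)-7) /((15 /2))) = 62464 /9975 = 6.26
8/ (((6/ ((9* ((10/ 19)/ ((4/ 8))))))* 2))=120/ 19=6.32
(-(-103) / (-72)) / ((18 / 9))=-103 / 144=-0.72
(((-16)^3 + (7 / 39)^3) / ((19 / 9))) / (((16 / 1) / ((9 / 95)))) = -728910843 / 63449360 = -11.49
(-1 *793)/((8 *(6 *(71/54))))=-7137/568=-12.57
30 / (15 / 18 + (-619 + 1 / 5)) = -900 / 18539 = -0.05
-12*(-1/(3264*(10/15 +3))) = 3/2992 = 0.00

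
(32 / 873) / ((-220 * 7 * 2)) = -4 / 336105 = -0.00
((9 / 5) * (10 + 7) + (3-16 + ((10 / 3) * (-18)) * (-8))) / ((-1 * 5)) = -2488 / 25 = -99.52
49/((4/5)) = 245/4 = 61.25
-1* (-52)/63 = 0.83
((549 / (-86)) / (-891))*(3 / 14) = 61 / 39732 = 0.00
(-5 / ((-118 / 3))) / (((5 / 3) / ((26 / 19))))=117 / 1121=0.10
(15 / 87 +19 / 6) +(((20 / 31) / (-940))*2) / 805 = 681445837 / 204081990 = 3.34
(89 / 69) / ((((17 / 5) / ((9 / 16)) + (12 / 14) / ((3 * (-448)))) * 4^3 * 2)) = 65415 / 39233492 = 0.00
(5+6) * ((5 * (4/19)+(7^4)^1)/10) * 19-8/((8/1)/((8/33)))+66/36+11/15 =8283862/165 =50205.22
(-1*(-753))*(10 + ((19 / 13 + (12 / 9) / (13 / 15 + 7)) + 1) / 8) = 23861817 / 3068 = 7777.65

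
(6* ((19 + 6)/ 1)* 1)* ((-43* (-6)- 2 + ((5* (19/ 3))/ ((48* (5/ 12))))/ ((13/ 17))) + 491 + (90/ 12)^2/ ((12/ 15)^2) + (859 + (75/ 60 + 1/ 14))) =741373025/ 2912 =254592.38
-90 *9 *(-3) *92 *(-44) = -9836640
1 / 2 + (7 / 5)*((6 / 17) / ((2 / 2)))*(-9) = -671 / 170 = -3.95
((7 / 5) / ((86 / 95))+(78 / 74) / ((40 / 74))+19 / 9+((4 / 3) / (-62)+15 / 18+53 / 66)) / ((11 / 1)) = 19062583 / 29032740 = 0.66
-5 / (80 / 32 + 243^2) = -10 / 118103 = -0.00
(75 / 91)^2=5625 / 8281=0.68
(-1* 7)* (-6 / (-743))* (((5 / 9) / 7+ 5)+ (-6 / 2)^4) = -4.87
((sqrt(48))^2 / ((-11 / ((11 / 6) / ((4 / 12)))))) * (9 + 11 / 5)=-1344 / 5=-268.80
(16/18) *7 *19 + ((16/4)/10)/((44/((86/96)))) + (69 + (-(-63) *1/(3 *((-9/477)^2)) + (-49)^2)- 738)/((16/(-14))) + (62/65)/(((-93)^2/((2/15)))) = -5076109157687/95752800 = -53012.64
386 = 386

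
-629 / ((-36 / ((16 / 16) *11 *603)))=463573 / 4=115893.25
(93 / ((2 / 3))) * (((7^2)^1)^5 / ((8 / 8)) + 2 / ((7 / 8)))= 551674165761 / 14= 39405297554.36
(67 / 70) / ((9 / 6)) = 67 / 105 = 0.64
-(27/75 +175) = -4384/25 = -175.36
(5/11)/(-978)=-5/10758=-0.00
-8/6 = -4/3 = -1.33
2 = 2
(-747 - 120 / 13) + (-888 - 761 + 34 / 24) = -2403.81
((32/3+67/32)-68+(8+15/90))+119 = 6905/96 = 71.93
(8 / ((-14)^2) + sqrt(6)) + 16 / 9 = 802 / 441 + sqrt(6) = 4.27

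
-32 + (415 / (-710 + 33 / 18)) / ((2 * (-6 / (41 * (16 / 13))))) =-1631464 / 55237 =-29.54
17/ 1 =17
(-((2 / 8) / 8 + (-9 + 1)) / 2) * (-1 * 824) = -26265 / 8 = -3283.12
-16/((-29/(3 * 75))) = 3600/29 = 124.14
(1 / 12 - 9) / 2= -4.46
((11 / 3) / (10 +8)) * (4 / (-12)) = -11 / 162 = -0.07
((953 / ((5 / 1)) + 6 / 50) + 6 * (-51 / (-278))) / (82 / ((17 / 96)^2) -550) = 192640753 / 2073747950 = 0.09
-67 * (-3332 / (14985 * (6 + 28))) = 6566 / 14985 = 0.44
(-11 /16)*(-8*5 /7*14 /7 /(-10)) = -11 /14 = -0.79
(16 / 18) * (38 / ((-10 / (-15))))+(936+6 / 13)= 38498 / 39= 987.13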